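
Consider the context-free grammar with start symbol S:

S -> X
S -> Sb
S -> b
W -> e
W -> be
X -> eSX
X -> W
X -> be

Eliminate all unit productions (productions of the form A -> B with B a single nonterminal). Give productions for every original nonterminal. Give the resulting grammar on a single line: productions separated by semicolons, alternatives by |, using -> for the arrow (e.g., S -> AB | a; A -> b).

Unit productions: S->X, X->W.
Unit pairs (A ⇒* B via units): (S,W), (S,X), (X,W).
S: inherits non-unit rules of {S, W, X} → Sb | b | be | e | eSX.
W: inherits non-unit rules of {W} → be | e.
X: inherits non-unit rules of {W, X} → be | e | eSX.

S -> b | e | Sb | be | eSX; W -> e | be; X -> e | be | eSX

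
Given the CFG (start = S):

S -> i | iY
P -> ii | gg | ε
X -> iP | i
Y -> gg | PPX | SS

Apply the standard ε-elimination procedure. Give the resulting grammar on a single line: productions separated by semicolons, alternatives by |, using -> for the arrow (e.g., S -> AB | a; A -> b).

Nullable set: {P}.
Drop P -> ε.
X -> iP: P nullable, giving i | iP.
Y -> PPX: P, P nullable, giving PPX | PX | X.
Unchanged (no nullable symbols): S -> i; S -> iY; P -> gg; P -> ii; X -> i; Y -> SS; Y -> gg.

S -> i | iY; P -> gg | ii; X -> i | iP; Y -> X | PX | SS | gg | PPX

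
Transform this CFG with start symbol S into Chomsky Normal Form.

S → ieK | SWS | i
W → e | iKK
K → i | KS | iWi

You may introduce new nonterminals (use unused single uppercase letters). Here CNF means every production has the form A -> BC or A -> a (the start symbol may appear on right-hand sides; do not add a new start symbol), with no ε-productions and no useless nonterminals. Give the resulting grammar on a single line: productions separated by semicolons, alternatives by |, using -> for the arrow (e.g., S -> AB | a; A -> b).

S -> i | AD | SE; A -> i; B -> e; C -> WA; D -> BK; E -> WS; F -> KK; K -> i | AC | KS; W -> e | AF

No ε-productions.
No unit productions to eliminate.
TERM: introduce B -> e, A -> i and substitute in every rule of length ≥2.
BIN: K -> AWA becomes K -> AC, C -> WA; S -> ABK becomes S -> AD, D -> BK; S -> SWS becomes S -> SE, E -> WS; W -> AKK becomes W -> AF, F -> KK.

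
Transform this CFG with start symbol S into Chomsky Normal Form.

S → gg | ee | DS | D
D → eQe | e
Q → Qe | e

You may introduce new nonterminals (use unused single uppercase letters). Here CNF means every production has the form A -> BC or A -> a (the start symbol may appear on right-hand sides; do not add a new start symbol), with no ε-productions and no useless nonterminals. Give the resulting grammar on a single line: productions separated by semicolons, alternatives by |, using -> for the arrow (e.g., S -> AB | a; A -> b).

No ε-productions.
After unit-elimination: S -> e | DS | ee | gg | eQe; D -> e | eQe; Q -> e | Qe.
TERM: introduce A -> e, B -> g and substitute in every rule of length ≥2.
BIN: D -> AQA becomes D -> AC, C -> QA; S -> AQA becomes S -> AE, E -> QA.

S -> e | AA | AE | BB | DS; A -> e; B -> g; C -> QA; D -> e | AC; E -> QA; Q -> e | QA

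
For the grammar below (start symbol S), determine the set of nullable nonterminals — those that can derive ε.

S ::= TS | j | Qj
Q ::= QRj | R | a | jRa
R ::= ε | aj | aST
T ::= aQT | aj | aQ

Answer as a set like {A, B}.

Directly nullable (have an ε-rule): {R}.
Q is nullable via Q -> R (every symbol on the right is already known nullable).
Not nullable: S, T — each has a terminal in every rule's right-hand side or depends on a non-nullable symbol.

{Q, R}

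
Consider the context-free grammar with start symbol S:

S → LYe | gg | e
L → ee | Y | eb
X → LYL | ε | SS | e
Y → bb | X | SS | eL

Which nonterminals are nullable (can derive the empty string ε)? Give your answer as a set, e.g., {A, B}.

Directly nullable (have an ε-rule): {X}.
Y is nullable via Y -> X (every symbol on the right is already known nullable).
L is nullable via L -> Y (every symbol on the right is already known nullable).
Not nullable: S — each has a terminal in every rule's right-hand side or depends on a non-nullable symbol.

{L, X, Y}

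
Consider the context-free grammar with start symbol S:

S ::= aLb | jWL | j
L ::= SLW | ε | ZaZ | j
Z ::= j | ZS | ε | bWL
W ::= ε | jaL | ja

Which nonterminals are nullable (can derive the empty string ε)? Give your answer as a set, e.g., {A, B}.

{L, W, Z}

Directly nullable (have an ε-rule): {L, W, Z}.
Not nullable: S — each has a terminal in every rule's right-hand side or depends on a non-nullable symbol.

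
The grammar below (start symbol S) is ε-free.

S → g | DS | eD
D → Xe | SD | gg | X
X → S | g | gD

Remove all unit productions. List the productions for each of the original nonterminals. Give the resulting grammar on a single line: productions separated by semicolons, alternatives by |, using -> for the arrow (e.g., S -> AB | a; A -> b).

Unit productions: D->X, X->S.
Unit pairs (A ⇒* B via units): (D,S), (D,X), (X,S).
S: inherits non-unit rules of {S} → DS | eD | g.
D: inherits non-unit rules of {D, S, X} → DS | SD | Xe | eD | g | gD | gg.
X: inherits non-unit rules of {S, X} → DS | eD | g | gD.

S -> g | DS | eD; D -> g | DS | SD | Xe | eD | gD | gg; X -> g | DS | eD | gD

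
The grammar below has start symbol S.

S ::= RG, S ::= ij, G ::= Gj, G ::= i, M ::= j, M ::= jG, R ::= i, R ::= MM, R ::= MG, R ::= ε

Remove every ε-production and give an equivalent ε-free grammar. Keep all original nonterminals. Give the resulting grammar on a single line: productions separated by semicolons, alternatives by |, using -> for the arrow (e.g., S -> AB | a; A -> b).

Nullable set: {R}.
S -> RG: R nullable, giving G | RG.
Drop R -> ε.
Unchanged (no nullable symbols): S -> ij; G -> Gj; G -> i; M -> j; M -> jG; R -> MG; R -> MM; R -> i.

S -> G | RG | ij; G -> i | Gj; M -> j | jG; R -> i | MG | MM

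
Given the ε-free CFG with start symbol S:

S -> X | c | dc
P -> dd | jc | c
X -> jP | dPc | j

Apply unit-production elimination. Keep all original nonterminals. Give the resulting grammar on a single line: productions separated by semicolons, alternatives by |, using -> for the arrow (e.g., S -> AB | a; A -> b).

Unit productions: S->X.
Unit pairs (A ⇒* B via units): (S,X).
S: inherits non-unit rules of {S, X} → c | dPc | dc | j | jP.
P: inherits non-unit rules of {P} → c | dd | jc.
X: inherits non-unit rules of {X} → dPc | j | jP.

S -> c | j | dc | jP | dPc; P -> c | dd | jc; X -> j | jP | dPc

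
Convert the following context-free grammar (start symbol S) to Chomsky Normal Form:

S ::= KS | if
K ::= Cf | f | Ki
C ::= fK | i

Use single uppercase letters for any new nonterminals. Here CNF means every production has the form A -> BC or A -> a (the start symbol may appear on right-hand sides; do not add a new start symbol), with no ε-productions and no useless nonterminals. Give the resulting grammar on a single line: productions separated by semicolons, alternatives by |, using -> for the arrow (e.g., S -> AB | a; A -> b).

S -> BA | KS; A -> f; B -> i; C -> i | AK; K -> f | CA | KB

No ε-productions.
No unit productions to eliminate.
TERM: introduce A -> f, B -> i and substitute in every rule of length ≥2.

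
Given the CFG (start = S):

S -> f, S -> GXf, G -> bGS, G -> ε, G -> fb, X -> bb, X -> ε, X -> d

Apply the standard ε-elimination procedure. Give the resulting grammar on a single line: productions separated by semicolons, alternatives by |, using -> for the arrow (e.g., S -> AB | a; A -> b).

Nullable set: {G, X}.
S -> GXf: G, X nullable, giving GXf | Gf | Xf | f.
Drop G -> ε.
G -> bGS: G nullable, giving bGS | bS.
Drop X -> ε.
Unchanged (no nullable symbols): S -> f; G -> fb; X -> bb; X -> d.

S -> f | Gf | Xf | GXf; G -> bS | fb | bGS; X -> d | bb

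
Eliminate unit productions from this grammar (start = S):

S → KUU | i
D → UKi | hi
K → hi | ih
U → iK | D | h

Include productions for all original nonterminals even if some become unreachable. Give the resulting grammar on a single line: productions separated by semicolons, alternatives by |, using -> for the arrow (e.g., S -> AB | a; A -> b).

Unit productions: U->D.
Unit pairs (A ⇒* B via units): (U,D).
S: inherits non-unit rules of {S} → KUU | i.
D: inherits non-unit rules of {D} → UKi | hi.
K: inherits non-unit rules of {K} → hi | ih.
U: inherits non-unit rules of {D, U} → UKi | h | hi | iK.

S -> i | KUU; D -> hi | UKi; K -> hi | ih; U -> h | hi | iK | UKi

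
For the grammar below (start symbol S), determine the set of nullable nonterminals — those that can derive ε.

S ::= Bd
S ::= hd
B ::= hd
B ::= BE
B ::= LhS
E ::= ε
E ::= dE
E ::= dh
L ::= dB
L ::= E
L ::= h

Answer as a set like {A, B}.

Directly nullable (have an ε-rule): {E}.
L is nullable via L -> E (every symbol on the right is already known nullable).
Not nullable: B, S — each has a terminal in every rule's right-hand side or depends on a non-nullable symbol.

{E, L}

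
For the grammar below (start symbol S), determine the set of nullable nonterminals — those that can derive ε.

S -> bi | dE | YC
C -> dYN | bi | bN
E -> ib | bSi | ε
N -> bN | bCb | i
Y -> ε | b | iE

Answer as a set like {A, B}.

Directly nullable (have an ε-rule): {E, Y}.
Not nullable: C, N, S — each has a terminal in every rule's right-hand side or depends on a non-nullable symbol.

{E, Y}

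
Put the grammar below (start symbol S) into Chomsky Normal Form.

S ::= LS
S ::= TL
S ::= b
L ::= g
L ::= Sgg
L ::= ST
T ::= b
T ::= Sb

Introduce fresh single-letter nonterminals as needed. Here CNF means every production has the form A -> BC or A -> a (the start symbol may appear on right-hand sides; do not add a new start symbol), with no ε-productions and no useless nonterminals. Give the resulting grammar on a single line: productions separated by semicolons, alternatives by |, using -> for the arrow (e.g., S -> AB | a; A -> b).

S -> b | LS | TL; A -> g; B -> b; C -> AA; L -> g | SC | ST; T -> b | SB

No ε-productions.
No unit productions to eliminate.
TERM: introduce B -> b, A -> g and substitute in every rule of length ≥2.
BIN: L -> SAA becomes L -> SC, C -> AA.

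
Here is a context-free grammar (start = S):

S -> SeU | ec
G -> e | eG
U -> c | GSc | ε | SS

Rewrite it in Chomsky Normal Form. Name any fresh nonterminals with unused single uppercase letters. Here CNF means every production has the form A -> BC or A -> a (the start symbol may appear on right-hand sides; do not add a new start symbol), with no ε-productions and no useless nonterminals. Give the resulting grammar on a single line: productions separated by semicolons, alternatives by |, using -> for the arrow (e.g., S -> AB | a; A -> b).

Nullable: {U}; after ε-elimination: S -> Se | ec | SeU; G -> e | eG; U -> c | SS | GSc.
No unit productions to eliminate.
TERM: introduce B -> c, A -> e and substitute in every rule of length ≥2.
BIN: S -> SAU becomes S -> SC, C -> AU; U -> GSB becomes U -> GD, D -> SB.

S -> AB | SA | SC; A -> e; B -> c; C -> AU; D -> SB; G -> e | AG; U -> c | GD | SS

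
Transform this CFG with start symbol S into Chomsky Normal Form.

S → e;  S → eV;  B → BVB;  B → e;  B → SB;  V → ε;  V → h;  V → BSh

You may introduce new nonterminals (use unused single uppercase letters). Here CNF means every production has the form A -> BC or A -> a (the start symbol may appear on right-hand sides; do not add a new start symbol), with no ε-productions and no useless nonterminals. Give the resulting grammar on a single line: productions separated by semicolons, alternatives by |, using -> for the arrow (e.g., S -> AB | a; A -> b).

S -> e | AV; A -> e; B -> e | BB | BD | SB; C -> h; D -> VB; E -> SC; V -> h | BE

Nullable: {V}; after ε-elimination: S -> e | eV; B -> e | BB | SB | BVB; V -> h | BSh.
No unit productions to eliminate.
TERM: introduce A -> e, C -> h and substitute in every rule of length ≥2.
BIN: B -> BVB becomes B -> BD, D -> VB; V -> BSC becomes V -> BE, E -> SC.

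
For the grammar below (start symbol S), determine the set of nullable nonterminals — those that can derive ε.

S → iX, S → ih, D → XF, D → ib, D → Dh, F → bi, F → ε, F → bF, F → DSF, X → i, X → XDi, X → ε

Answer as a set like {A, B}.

Directly nullable (have an ε-rule): {F, X}.
D is nullable via D -> XF (every symbol on the right is already known nullable).
Not nullable: S — each has a terminal in every rule's right-hand side or depends on a non-nullable symbol.

{D, F, X}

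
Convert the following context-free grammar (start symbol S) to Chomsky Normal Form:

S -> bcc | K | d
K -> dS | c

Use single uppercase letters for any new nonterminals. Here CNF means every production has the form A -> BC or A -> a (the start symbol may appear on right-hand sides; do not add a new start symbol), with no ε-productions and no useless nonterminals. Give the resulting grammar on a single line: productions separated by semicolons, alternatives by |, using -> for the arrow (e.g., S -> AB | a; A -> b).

S -> c | d | AS | BD; A -> d; B -> b; C -> c; D -> CC

No ε-productions.
After unit-elimination: S -> c | d | dS | bcc; K -> c | dS.
TERM: introduce B -> b, C -> c, A -> d and substitute in every rule of length ≥2.
BIN: S -> BCC becomes S -> BD, D -> CC.
Drop unreachable/unproductive: K.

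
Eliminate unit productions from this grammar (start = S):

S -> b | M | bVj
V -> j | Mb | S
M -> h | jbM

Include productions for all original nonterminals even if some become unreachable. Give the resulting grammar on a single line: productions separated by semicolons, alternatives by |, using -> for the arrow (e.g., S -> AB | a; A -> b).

S -> b | h | bVj | jbM; M -> h | jbM; V -> b | h | j | Mb | bVj | jbM

Unit productions: S->M, V->S.
Unit pairs (A ⇒* B via units): (S,M), (V,M), (V,S).
S: inherits non-unit rules of {M, S} → b | bVj | h | jbM.
M: inherits non-unit rules of {M} → h | jbM.
V: inherits non-unit rules of {M, S, V} → Mb | b | bVj | h | j | jbM.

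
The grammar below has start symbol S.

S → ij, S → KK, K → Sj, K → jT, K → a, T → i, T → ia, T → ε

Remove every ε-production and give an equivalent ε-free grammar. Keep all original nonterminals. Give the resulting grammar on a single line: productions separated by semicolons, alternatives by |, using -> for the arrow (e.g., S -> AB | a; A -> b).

S -> KK | ij; K -> a | j | Sj | jT; T -> i | ia

Nullable set: {T}.
K -> jT: T nullable, giving j | jT.
Drop T -> ε.
Unchanged (no nullable symbols): S -> KK; S -> ij; K -> Sj; K -> a; T -> i; T -> ia.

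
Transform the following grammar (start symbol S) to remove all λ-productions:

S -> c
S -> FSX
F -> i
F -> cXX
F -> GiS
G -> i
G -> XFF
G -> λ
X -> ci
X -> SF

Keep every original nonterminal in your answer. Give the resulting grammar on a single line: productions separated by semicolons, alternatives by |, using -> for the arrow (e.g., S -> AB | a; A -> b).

S -> c | FSX; F -> i | iS | GiS | cXX; G -> i | XFF; X -> SF | ci

Nullable set: {G}.
F -> GiS: G nullable, giving GiS | iS.
Drop G -> λ.
Unchanged (no nullable symbols): S -> FSX; S -> c; F -> cXX; F -> i; G -> XFF; G -> i; X -> SF; X -> ci.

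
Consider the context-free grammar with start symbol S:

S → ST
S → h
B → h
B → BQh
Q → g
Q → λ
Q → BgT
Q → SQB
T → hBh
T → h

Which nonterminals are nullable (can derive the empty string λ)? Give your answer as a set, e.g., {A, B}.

Directly nullable (have an ε-rule): {Q}.
Not nullable: B, S, T — each has a terminal in every rule's right-hand side or depends on a non-nullable symbol.

{Q}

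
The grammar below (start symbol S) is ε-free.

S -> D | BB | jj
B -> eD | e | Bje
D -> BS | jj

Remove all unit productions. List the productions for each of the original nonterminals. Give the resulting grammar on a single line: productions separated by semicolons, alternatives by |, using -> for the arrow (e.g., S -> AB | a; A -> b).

Unit productions: S->D.
Unit pairs (A ⇒* B via units): (S,D).
S: inherits non-unit rules of {D, S} → BB | BS | jj.
B: inherits non-unit rules of {B} → Bje | e | eD.
D: inherits non-unit rules of {D} → BS | jj.

S -> BB | BS | jj; B -> e | eD | Bje; D -> BS | jj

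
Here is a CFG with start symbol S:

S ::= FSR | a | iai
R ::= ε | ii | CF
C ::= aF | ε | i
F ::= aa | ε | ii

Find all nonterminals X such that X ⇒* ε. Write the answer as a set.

Directly nullable (have an ε-rule): {C, F, R}.
Not nullable: S — each has a terminal in every rule's right-hand side or depends on a non-nullable symbol.

{C, F, R}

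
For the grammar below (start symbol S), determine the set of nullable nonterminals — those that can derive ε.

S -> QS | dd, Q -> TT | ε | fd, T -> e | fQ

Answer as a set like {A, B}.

Directly nullable (have an ε-rule): {Q}.
Not nullable: S, T — each has a terminal in every rule's right-hand side or depends on a non-nullable symbol.

{Q}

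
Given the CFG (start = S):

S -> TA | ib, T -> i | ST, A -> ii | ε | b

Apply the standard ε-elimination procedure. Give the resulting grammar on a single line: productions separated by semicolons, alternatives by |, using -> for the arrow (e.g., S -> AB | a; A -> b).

S -> T | TA | ib; A -> b | ii; T -> i | ST

Nullable set: {A}.
S -> TA: A nullable, giving T | TA.
Drop A -> ε.
Unchanged (no nullable symbols): S -> ib; A -> b; A -> ii; T -> ST; T -> i.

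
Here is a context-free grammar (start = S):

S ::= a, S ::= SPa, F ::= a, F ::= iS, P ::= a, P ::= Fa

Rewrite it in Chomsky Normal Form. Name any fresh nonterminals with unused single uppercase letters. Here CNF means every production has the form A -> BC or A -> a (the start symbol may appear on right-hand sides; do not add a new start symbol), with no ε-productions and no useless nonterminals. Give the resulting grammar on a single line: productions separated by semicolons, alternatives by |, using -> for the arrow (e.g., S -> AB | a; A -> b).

No ε-productions.
No unit productions to eliminate.
TERM: introduce B -> a, A -> i and substitute in every rule of length ≥2.
BIN: S -> SPB becomes S -> SC, C -> PB.

S -> a | SC; A -> i; B -> a; C -> PB; F -> a | AS; P -> a | FB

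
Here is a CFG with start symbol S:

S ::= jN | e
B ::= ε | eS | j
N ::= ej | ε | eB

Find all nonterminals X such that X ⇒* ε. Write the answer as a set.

{B, N}

Directly nullable (have an ε-rule): {B, N}.
Not nullable: S — each has a terminal in every rule's right-hand side or depends on a non-nullable symbol.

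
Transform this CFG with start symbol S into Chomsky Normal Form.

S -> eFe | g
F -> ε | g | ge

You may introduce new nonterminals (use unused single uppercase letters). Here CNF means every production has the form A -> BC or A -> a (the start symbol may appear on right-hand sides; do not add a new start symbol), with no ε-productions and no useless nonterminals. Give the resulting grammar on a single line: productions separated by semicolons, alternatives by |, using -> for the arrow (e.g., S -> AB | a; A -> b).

S -> g | BB | BC; A -> g; B -> e; C -> FB; F -> g | AB

Nullable: {F}; after ε-elimination: S -> g | ee | eFe; F -> g | ge.
No unit productions to eliminate.
TERM: introduce B -> e, A -> g and substitute in every rule of length ≥2.
BIN: S -> BFB becomes S -> BC, C -> FB.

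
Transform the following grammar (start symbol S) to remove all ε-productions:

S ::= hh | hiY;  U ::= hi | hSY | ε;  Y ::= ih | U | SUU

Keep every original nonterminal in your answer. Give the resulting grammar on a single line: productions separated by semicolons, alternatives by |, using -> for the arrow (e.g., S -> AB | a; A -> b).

Nullable set: {U, Y}.
S -> hiY: Y nullable, giving hi | hiY.
Drop U -> ε.
U -> hSY: Y nullable, giving hS | hSY.
Y -> SUU: U, U nullable, giving S | SU | SUU.
Y -> U: U nullable, giving U.
Unchanged (no nullable symbols): S -> hh; U -> hi; Y -> ih.

S -> hh | hi | hiY; U -> hS | hi | hSY; Y -> S | U | SU | ih | SUU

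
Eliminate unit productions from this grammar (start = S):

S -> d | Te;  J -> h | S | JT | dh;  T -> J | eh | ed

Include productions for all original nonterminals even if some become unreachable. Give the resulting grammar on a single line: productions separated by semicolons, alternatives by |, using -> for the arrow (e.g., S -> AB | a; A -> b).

Unit productions: J->S, T->J.
Unit pairs (A ⇒* B via units): (J,S), (T,J), (T,S).
S: inherits non-unit rules of {S} → Te | d.
J: inherits non-unit rules of {J, S} → JT | Te | d | dh | h.
T: inherits non-unit rules of {J, S, T} → JT | Te | d | dh | ed | eh | h.

S -> d | Te; J -> d | h | JT | Te | dh; T -> d | h | JT | Te | dh | ed | eh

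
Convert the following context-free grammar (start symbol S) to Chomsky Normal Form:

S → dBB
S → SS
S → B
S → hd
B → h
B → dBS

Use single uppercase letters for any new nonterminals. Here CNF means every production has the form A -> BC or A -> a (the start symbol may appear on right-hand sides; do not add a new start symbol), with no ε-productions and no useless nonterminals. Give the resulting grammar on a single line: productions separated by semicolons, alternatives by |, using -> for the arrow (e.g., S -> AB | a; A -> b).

No ε-productions.
After unit-elimination: S -> h | SS | hd | dBB | dBS; B -> h | dBS.
TERM: introduce A -> d, C -> h and substitute in every rule of length ≥2.
BIN: B -> ABS becomes B -> AD, D -> BS; S -> ABB becomes S -> AE, E -> BB; S -> ABS becomes S -> AF, F -> BS.

S -> h | AE | AF | CA | SS; A -> d; B -> h | AD; C -> h; D -> BS; E -> BB; F -> BS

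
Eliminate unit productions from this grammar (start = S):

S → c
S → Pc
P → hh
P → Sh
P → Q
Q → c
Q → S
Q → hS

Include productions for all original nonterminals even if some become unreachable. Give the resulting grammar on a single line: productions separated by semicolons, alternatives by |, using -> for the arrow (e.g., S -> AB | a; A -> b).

Unit productions: P->Q, Q->S.
Unit pairs (A ⇒* B via units): (P,Q), (P,S), (Q,S).
S: inherits non-unit rules of {S} → Pc | c.
P: inherits non-unit rules of {P, Q, S} → Pc | Sh | c | hS | hh.
Q: inherits non-unit rules of {Q, S} → Pc | c | hS.

S -> c | Pc; P -> c | Pc | Sh | hS | hh; Q -> c | Pc | hS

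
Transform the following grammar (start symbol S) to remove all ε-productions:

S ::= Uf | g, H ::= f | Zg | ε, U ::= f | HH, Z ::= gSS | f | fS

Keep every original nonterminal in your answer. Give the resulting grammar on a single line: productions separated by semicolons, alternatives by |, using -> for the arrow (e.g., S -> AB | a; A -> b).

Nullable set: {H, U}.
S -> Uf: U nullable, giving Uf | f.
Drop H -> ε.
U -> HH: H, H nullable, giving H | HH.
Unchanged (no nullable symbols): S -> g; H -> Zg; H -> f; U -> f; Z -> f; Z -> fS; Z -> gSS.

S -> f | g | Uf; H -> f | Zg; U -> H | f | HH; Z -> f | fS | gSS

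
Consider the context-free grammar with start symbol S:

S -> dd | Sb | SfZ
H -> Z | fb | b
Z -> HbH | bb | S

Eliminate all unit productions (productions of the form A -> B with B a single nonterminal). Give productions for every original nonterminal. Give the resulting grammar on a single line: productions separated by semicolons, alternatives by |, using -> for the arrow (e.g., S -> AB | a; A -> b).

S -> Sb | dd | SfZ; H -> b | Sb | bb | dd | fb | HbH | SfZ; Z -> Sb | bb | dd | HbH | SfZ

Unit productions: H->Z, Z->S.
Unit pairs (A ⇒* B via units): (H,S), (H,Z), (Z,S).
S: inherits non-unit rules of {S} → Sb | SfZ | dd.
H: inherits non-unit rules of {H, S, Z} → HbH | Sb | SfZ | b | bb | dd | fb.
Z: inherits non-unit rules of {S, Z} → HbH | Sb | SfZ | bb | dd.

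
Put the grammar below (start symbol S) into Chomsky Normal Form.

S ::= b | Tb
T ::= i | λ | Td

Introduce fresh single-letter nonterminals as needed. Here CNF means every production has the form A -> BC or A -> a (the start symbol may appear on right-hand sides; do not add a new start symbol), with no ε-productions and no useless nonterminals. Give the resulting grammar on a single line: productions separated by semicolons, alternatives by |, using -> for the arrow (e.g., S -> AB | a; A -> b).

Nullable: {T}; after ε-elimination: S -> b | Tb; T -> d | i | Td.
No unit productions to eliminate.
TERM: introduce A -> b, B -> d and substitute in every rule of length ≥2.

S -> b | TA; A -> b; B -> d; T -> d | i | TB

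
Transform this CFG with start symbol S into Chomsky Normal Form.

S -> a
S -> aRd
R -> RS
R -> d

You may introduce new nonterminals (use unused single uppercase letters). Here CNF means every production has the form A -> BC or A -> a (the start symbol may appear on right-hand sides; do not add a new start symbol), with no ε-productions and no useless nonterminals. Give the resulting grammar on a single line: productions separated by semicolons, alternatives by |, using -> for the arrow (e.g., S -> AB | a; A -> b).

S -> a | AC; A -> a; B -> d; C -> RB; R -> d | RS

No ε-productions.
No unit productions to eliminate.
TERM: introduce A -> a, B -> d and substitute in every rule of length ≥2.
BIN: S -> ARB becomes S -> AC, C -> RB.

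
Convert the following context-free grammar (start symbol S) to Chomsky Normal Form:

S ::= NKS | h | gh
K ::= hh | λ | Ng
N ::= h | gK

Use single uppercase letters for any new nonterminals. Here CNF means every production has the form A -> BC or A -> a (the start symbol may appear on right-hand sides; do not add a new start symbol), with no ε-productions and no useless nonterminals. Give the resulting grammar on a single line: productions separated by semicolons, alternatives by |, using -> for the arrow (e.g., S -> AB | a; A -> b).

S -> h | AB | NC | NS; A -> g; B -> h; C -> KS; K -> BB | NA; N -> g | h | AK

Nullable: {K}; after ε-elimination: S -> h | NS | gh | NKS; K -> Ng | hh; N -> g | h | gK.
No unit productions to eliminate.
TERM: introduce A -> g, B -> h and substitute in every rule of length ≥2.
BIN: S -> NKS becomes S -> NC, C -> KS.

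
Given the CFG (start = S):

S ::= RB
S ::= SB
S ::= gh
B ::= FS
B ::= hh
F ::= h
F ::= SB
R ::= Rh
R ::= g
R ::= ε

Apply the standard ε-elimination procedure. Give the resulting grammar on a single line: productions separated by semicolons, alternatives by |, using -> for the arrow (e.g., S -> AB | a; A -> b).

S -> B | RB | SB | gh; B -> FS | hh; F -> h | SB; R -> g | h | Rh

Nullable set: {R}.
S -> RB: R nullable, giving B | RB.
Drop R -> ε.
R -> Rh: R nullable, giving Rh | h.
Unchanged (no nullable symbols): S -> SB; S -> gh; B -> FS; B -> hh; F -> SB; F -> h; R -> g.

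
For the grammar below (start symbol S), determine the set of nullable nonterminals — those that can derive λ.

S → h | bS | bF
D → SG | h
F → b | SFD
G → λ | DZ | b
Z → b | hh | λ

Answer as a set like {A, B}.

{G, Z}

Directly nullable (have an ε-rule): {G, Z}.
Not nullable: D, F, S — each has a terminal in every rule's right-hand side or depends on a non-nullable symbol.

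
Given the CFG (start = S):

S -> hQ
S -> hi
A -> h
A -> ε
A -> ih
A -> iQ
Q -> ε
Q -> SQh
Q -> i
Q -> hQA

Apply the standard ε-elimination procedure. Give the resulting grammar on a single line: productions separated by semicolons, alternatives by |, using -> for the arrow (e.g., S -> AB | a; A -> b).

S -> h | hQ | hi; A -> h | i | iQ | ih; Q -> h | i | Sh | hA | hQ | SQh | hQA

Nullable set: {A, Q}.
S -> hQ: Q nullable, giving h | hQ.
Drop A -> ε.
A -> iQ: Q nullable, giving i | iQ.
Drop Q -> ε.
Q -> SQh: Q nullable, giving SQh | Sh.
Q -> hQA: Q, A nullable, giving h | hA | hQ | hQA.
Unchanged (no nullable symbols): S -> hi; A -> h; A -> ih; Q -> i.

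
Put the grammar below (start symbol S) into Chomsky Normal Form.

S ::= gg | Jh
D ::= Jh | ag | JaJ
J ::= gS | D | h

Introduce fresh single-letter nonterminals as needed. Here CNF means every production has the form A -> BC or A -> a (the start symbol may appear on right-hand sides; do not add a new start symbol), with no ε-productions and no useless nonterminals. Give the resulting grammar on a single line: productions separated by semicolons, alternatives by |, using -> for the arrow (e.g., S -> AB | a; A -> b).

S -> CC | JB; A -> a; B -> h; C -> g; F -> AJ; J -> h | AC | CS | JB | JF

No ε-productions.
After unit-elimination: S -> Jh | gg; D -> Jh | ag | JaJ; J -> h | Jh | ag | gS | JaJ.
TERM: introduce A -> a, C -> g, B -> h and substitute in every rule of length ≥2.
BIN: D -> JAJ becomes D -> JE, E -> AJ; J -> JAJ becomes J -> JF, F -> AJ.
Drop unreachable/unproductive: D.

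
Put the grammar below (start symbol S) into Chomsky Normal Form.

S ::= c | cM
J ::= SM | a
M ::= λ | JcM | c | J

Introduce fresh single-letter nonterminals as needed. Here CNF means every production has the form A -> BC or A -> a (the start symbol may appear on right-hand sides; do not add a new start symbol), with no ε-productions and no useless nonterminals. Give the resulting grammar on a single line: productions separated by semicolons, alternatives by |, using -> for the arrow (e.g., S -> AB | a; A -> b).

S -> c | AM; A -> c; B -> AM; J -> a | c | AM | SM; M -> a | c | AM | JA | JB | SM

Nullable: {M}; after ε-elimination: S -> c | cM; J -> S | a | SM; M -> J | c | Jc | JcM.
After unit-elimination: S -> c | cM; J -> a | c | SM | cM; M -> a | c | Jc | SM | cM | JcM.
TERM: introduce A -> c and substitute in every rule of length ≥2.
BIN: M -> JAM becomes M -> JB, B -> AM.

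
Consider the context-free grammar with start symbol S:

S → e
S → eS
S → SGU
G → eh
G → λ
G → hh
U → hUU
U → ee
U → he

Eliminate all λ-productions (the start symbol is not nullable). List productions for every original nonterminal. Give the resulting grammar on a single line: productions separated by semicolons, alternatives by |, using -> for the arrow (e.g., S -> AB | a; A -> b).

S -> e | SU | eS | SGU; G -> eh | hh; U -> ee | he | hUU

Nullable set: {G}.
S -> SGU: G nullable, giving SGU | SU.
Drop G -> λ.
Unchanged (no nullable symbols): S -> e; S -> eS; G -> eh; G -> hh; U -> ee; U -> hUU; U -> he.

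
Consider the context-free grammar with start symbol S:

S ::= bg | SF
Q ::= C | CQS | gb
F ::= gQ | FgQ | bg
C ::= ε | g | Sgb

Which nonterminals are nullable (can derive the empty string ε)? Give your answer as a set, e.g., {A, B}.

{C, Q}

Directly nullable (have an ε-rule): {C}.
Q is nullable via Q -> C (every symbol on the right is already known nullable).
Not nullable: F, S — each has a terminal in every rule's right-hand side or depends on a non-nullable symbol.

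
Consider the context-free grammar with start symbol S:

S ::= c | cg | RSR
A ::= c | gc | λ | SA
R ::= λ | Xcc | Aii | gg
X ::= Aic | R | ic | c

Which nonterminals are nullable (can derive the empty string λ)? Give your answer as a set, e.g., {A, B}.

{A, R, X}

Directly nullable (have an ε-rule): {A, R}.
X is nullable via X -> R (every symbol on the right is already known nullable).
Not nullable: S — each has a terminal in every rule's right-hand side or depends on a non-nullable symbol.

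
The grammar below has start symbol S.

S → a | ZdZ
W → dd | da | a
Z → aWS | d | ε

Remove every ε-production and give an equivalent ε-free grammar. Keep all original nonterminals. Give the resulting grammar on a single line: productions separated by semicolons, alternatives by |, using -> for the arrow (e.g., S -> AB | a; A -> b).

Nullable set: {Z}.
S -> ZdZ: Z, Z nullable, giving Zd | ZdZ | d | dZ.
Drop Z -> ε.
Unchanged (no nullable symbols): S -> a; W -> a; W -> da; W -> dd; Z -> aWS; Z -> d.

S -> a | d | Zd | dZ | ZdZ; W -> a | da | dd; Z -> d | aWS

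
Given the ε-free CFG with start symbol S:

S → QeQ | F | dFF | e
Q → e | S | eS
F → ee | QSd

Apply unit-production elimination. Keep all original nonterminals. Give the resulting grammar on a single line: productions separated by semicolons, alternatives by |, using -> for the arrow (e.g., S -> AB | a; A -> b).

Unit productions: Q->S, S->F.
Unit pairs (A ⇒* B via units): (Q,F), (Q,S), (S,F).
S: inherits non-unit rules of {F, S} → QSd | QeQ | dFF | e | ee.
F: inherits non-unit rules of {F} → QSd | ee.
Q: inherits non-unit rules of {F, Q, S} → QSd | QeQ | dFF | e | eS | ee.

S -> e | ee | QSd | QeQ | dFF; F -> ee | QSd; Q -> e | eS | ee | QSd | QeQ | dFF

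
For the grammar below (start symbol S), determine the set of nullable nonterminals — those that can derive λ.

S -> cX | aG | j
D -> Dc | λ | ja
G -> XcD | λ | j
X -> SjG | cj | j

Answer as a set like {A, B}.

Directly nullable (have an ε-rule): {D, G}.
Not nullable: S, X — each has a terminal in every rule's right-hand side or depends on a non-nullable symbol.

{D, G}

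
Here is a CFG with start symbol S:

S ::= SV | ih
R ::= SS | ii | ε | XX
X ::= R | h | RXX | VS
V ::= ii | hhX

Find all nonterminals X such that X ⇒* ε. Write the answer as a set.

{R, X}

Directly nullable (have an ε-rule): {R}.
X is nullable via X -> R (every symbol on the right is already known nullable).
Not nullable: S, V — each has a terminal in every rule's right-hand side or depends on a non-nullable symbol.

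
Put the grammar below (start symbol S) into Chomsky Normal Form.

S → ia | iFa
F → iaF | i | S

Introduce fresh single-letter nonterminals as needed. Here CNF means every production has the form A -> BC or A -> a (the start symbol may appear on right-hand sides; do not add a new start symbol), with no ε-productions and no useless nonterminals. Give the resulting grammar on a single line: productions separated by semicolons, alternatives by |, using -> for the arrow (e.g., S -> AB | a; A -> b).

No ε-productions.
After unit-elimination: S -> ia | iFa; F -> i | ia | iFa | iaF.
TERM: introduce B -> a, A -> i and substitute in every rule of length ≥2.
BIN: F -> ABF becomes F -> AC, C -> BF; F -> AFB becomes F -> AD, D -> FB; S -> AFB becomes S -> AE, E -> FB.

S -> AB | AE; A -> i; B -> a; C -> BF; D -> FB; E -> FB; F -> i | AB | AC | AD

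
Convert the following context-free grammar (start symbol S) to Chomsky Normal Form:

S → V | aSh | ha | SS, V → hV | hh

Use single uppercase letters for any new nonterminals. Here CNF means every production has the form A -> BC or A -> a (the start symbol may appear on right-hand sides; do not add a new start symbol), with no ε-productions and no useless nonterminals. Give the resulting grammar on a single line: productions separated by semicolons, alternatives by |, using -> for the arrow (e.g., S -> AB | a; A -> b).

S -> AC | BA | BB | BV | SS; A -> a; B -> h; C -> SB; V -> BB | BV

No ε-productions.
After unit-elimination: S -> SS | hV | ha | hh | aSh; V -> hV | hh.
TERM: introduce A -> a, B -> h and substitute in every rule of length ≥2.
BIN: S -> ASB becomes S -> AC, C -> SB.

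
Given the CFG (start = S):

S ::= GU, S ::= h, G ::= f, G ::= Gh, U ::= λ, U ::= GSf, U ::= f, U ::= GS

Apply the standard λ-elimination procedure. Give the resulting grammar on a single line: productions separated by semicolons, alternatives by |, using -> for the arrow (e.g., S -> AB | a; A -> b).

Nullable set: {U}.
S -> GU: U nullable, giving G | GU.
Drop U -> λ.
Unchanged (no nullable symbols): S -> h; G -> Gh; G -> f; U -> GS; U -> GSf; U -> f.

S -> G | h | GU; G -> f | Gh; U -> f | GS | GSf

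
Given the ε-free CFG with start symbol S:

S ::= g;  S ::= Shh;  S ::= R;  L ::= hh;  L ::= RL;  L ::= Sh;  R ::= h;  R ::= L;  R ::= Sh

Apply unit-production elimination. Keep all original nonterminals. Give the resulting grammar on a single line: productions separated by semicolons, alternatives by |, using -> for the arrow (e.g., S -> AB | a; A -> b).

Unit productions: R->L, S->R.
Unit pairs (A ⇒* B via units): (R,L), (S,L), (S,R).
S: inherits non-unit rules of {L, R, S} → RL | Sh | Shh | g | h | hh.
L: inherits non-unit rules of {L} → RL | Sh | hh.
R: inherits non-unit rules of {L, R} → RL | Sh | h | hh.

S -> g | h | RL | Sh | hh | Shh; L -> RL | Sh | hh; R -> h | RL | Sh | hh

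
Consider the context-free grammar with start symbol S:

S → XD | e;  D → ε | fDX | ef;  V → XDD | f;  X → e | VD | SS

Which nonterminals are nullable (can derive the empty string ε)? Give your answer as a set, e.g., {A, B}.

{D}

Directly nullable (have an ε-rule): {D}.
Not nullable: S, V, X — each has a terminal in every rule's right-hand side or depends on a non-nullable symbol.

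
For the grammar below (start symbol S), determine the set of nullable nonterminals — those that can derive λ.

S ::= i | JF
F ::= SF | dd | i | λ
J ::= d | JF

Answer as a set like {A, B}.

Directly nullable (have an ε-rule): {F}.
Not nullable: J, S — each has a terminal in every rule's right-hand side or depends on a non-nullable symbol.

{F}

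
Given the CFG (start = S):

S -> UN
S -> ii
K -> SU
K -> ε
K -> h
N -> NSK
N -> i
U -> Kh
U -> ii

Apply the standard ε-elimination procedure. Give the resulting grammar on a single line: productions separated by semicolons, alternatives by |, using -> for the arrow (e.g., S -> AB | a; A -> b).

S -> UN | ii; K -> h | SU; N -> i | NS | NSK; U -> h | Kh | ii

Nullable set: {K}.
Drop K -> ε.
N -> NSK: K nullable, giving NS | NSK.
U -> Kh: K nullable, giving Kh | h.
Unchanged (no nullable symbols): S -> UN; S -> ii; K -> SU; K -> h; N -> i; U -> ii.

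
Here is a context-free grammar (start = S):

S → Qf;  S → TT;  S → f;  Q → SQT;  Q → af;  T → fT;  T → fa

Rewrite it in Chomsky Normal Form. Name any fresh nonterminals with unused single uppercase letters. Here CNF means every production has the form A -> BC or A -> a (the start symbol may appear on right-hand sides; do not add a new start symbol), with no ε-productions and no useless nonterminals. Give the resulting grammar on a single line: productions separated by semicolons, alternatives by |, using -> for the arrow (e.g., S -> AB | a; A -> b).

S -> f | QB | TT; A -> a; B -> f; C -> QT; Q -> AB | SC; T -> BA | BT

No ε-productions.
No unit productions to eliminate.
TERM: introduce A -> a, B -> f and substitute in every rule of length ≥2.
BIN: Q -> SQT becomes Q -> SC, C -> QT.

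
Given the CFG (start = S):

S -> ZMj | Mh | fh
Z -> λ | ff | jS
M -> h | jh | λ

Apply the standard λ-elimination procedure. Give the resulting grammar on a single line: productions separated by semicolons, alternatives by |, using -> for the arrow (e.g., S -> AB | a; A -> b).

S -> h | j | Mh | Mj | Zj | fh | ZMj; M -> h | jh; Z -> ff | jS

Nullable set: {M, Z}.
S -> Mh: M nullable, giving Mh | h.
S -> ZMj: Z, M nullable, giving Mj | ZMj | Zj | j.
Drop M -> λ.
Drop Z -> λ.
Unchanged (no nullable symbols): S -> fh; M -> h; M -> jh; Z -> ff; Z -> jS.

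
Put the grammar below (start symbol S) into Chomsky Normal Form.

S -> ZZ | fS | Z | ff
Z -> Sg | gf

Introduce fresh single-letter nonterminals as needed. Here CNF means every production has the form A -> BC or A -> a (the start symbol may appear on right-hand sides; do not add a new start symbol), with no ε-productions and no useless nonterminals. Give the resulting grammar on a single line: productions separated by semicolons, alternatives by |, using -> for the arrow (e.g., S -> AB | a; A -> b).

No ε-productions.
After unit-elimination: S -> Sg | ZZ | fS | ff | gf; Z -> Sg | gf.
TERM: introduce B -> f, A -> g and substitute in every rule of length ≥2.

S -> AB | BB | BS | SA | ZZ; A -> g; B -> f; Z -> AB | SA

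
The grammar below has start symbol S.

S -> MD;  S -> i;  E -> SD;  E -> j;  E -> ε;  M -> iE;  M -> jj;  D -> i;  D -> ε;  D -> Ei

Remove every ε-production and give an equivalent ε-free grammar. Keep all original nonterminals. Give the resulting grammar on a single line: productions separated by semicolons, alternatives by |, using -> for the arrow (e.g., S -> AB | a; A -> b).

Nullable set: {D, E}.
S -> MD: D nullable, giving M | MD.
Drop D -> ε.
D -> Ei: E nullable, giving Ei | i.
Drop E -> ε.
E -> SD: D nullable, giving S | SD.
M -> iE: E nullable, giving i | iE.
Unchanged (no nullable symbols): S -> i; D -> i; E -> j; M -> jj.

S -> M | i | MD; D -> i | Ei; E -> S | j | SD; M -> i | iE | jj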